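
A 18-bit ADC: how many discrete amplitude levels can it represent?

262,144 levels

2^18 = 262,144.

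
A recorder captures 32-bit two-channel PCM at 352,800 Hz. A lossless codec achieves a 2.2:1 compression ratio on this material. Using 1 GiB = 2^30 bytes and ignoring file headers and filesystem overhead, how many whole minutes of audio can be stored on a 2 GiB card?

Uncompressed byte rate = 352,800 × 4 × 2 = 2,822,400 bytes/s.
After 2.2:1 compression, effective rate ≈ 1282909.09 bytes/s.
Capacity = 2 × 1,073,741,824 = 2,147,483,648 bytes.
2,147,483,648 / effective rate ≈ 1673.92 s → 27 minutes.

27 minutes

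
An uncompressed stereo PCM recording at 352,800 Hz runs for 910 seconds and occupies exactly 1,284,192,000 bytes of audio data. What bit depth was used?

16 bits

Bytes per sample = 1,284,192,000 / (352,800 × 910 × 2) = 1,284,192,000 / 642,096,000 = 2.
Bit depth = 2 × 8 = 16 bits.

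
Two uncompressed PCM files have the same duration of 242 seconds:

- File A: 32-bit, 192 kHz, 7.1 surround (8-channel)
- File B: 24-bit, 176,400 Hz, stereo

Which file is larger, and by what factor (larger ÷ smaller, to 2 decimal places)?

File A, by a factor of 5.80

File A: 192,000 × 4 × 8 = 6,144,000 bytes/s.
File B: 176,400 × 3 × 2 = 1,058,400 bytes/s.
File A is larger; ratio = 1,486,848,000 / 256,132,800 = 5.80.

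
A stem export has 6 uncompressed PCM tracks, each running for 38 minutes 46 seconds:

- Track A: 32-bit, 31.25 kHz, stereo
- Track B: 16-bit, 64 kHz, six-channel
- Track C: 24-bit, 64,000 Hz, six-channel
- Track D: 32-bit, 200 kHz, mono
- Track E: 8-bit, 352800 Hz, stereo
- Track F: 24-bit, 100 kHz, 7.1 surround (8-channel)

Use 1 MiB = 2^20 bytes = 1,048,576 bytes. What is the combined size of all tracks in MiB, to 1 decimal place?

13477.2 MiB

38 minutes 46 seconds = 2,326 s.
Track A: 31,250 × 2,326 × 4 × 2 = 581,500,000 bytes.
Track B: 64,000 × 2,326 × 2 × 6 = 1,786,368,000 bytes.
Track C: 64,000 × 2,326 × 3 × 6 = 2,679,552,000 bytes.
Track D: 200,000 × 2,326 × 4 × 1 = 1,860,800,000 bytes.
Track E: 352,800 × 2,326 × 1 × 2 = 1,641,225,600 bytes.
Track F: 100,000 × 2,326 × 3 × 8 = 5,582,400,000 bytes.
Total = 14,131,845,600 bytes = 13477.2 MiB.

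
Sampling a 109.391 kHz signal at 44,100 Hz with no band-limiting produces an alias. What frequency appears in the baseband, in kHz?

21.191 kHz

Nyquist = 44,100/2 = 22,050 Hz; 109,391 Hz exceeds it.
Alias = |109,391 − 2×44,100| = |109,391 − 88,200| = 21,191 Hz = 21.191 kHz.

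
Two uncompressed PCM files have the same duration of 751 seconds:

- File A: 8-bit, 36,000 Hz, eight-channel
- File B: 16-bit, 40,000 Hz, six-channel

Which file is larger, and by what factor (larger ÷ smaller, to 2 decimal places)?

File B, by a factor of 1.67

File A: 36,000 × 1 × 8 = 288,000 bytes/s.
File B: 40,000 × 2 × 6 = 480,000 bytes/s.
File B is larger; ratio = 360,480,000 / 216,288,000 = 1.67.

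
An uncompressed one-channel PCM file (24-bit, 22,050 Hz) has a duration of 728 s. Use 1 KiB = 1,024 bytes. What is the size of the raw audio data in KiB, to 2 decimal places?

47028.52 KiB

Bytes = 22,050 samples/s × 728 s × 3 bytes/sample × 1 ch = 48,157,200 bytes.
48,157,200 / 1,024 = 47028.52 KiB.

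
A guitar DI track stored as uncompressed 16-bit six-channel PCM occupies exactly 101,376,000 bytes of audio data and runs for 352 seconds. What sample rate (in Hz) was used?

Bytes = sample_rate × seconds × bytes_per_sample × channels.
sample_rate = 101,376,000 / (352 × 2 × 6) = 101,376,000 / 4,224 = 24,000 Hz.

24,000 Hz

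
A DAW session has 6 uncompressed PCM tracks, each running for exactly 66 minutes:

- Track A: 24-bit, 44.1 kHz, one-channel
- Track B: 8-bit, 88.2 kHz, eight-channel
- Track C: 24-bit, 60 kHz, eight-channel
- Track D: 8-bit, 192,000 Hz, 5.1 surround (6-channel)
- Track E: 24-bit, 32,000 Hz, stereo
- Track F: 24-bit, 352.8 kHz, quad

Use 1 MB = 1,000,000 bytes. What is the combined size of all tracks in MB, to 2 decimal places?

31107.78 MB

exactly 66 minutes = 3,960 s.
Track A: 44,100 × 3,960 × 3 × 1 = 523,908,000 bytes.
Track B: 88,200 × 3,960 × 1 × 8 = 2,794,176,000 bytes.
Track C: 60,000 × 3,960 × 3 × 8 = 5,702,400,000 bytes.
Track D: 192,000 × 3,960 × 1 × 6 = 4,561,920,000 bytes.
Track E: 32,000 × 3,960 × 3 × 2 = 760,320,000 bytes.
Track F: 352,800 × 3,960 × 3 × 4 = 16,765,056,000 bytes.
Total = 31,107,780,000 bytes = 31107.78 MB.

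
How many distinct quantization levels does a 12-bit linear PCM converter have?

2^12 = 4,096.

4,096 levels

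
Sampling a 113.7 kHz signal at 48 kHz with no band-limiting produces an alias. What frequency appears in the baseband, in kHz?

17.7 kHz

Nyquist = 48,000/2 = 24,000 Hz; 113,700 Hz exceeds it.
Alias = |113,700 − 2×48,000| = |113,700 − 96,000| = 17,700 Hz = 17.7 kHz.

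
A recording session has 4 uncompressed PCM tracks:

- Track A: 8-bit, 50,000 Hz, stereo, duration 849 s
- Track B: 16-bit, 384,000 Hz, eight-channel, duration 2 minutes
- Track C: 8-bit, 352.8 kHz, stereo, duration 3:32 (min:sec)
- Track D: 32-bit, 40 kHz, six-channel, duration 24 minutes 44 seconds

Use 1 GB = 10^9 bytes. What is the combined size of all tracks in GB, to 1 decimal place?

Track A: 50,000 × 849 × 1 × 2 = 84,900,000 bytes.
Track B: 2 minutes = 120 s; 384,000 × 120 × 2 × 8 = 737,280,000 bytes.
Track C: 3:32 (min:sec) = 212 s; 352,800 × 212 × 1 × 2 = 149,587,200 bytes.
Track D: 24 minutes 44 seconds = 1,484 s; 40,000 × 1,484 × 4 × 6 = 1,424,640,000 bytes.
Total = 2,396,407,200 bytes = 2.4 GB.

2.4 GB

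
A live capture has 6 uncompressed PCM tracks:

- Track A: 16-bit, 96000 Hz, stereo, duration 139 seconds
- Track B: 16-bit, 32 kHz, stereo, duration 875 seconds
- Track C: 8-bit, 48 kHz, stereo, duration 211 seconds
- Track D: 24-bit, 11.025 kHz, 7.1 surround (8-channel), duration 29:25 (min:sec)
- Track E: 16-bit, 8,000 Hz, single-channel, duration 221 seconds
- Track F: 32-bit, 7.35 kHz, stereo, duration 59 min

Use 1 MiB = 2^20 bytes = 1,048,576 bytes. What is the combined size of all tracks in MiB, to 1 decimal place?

Track A: 96,000 × 139 × 2 × 2 = 53,376,000 bytes.
Track B: 32,000 × 875 × 2 × 2 = 112,000,000 bytes.
Track C: 48,000 × 211 × 1 × 2 = 20,256,000 bytes.
Track D: 29:25 (min:sec) = 1,765 s; 11,025 × 1,765 × 3 × 8 = 467,019,000 bytes.
Track E: 8,000 × 221 × 2 × 1 = 3,536,000 bytes.
Track F: 59 min = 3,540 s; 7,350 × 3,540 × 4 × 2 = 208,152,000 bytes.
Total = 864,339,000 bytes = 824.3 MiB.

824.3 MiB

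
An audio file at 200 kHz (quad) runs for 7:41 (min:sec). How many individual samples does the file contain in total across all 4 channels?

368,800,000 samples

7:41 (min:sec) = 461 s.
200,000 × 461 s × 4 ch = 368,800,000 samples.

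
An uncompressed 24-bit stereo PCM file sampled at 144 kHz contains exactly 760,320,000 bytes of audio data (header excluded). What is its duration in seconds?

880 seconds

Byte rate = 144,000 × 3 × 2 = 864,000 bytes/s.
Duration = 760,320,000 / 864,000 = 880 s.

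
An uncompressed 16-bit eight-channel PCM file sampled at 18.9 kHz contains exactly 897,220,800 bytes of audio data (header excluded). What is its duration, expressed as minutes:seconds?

Byte rate = 18,900 × 2 × 8 = 302,400 bytes/s.
Duration = 897,220,800 / 302,400 = 2,967 s.
2,967 s = 49:27.

49:27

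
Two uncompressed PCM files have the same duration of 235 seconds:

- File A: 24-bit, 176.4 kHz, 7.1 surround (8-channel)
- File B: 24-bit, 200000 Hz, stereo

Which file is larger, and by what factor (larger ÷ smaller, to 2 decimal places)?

File A, by a factor of 3.53

File A: 176,400 × 3 × 8 = 4,233,600 bytes/s.
File B: 200,000 × 3 × 2 = 1,200,000 bytes/s.
File A is larger; ratio = 994,896,000 / 282,000,000 = 3.53.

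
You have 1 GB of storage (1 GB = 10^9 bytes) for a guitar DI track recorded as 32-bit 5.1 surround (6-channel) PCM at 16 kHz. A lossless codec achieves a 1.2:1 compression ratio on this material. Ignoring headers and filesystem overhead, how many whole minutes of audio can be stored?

Uncompressed byte rate = 16,000 × 4 × 6 = 384,000 bytes/s.
After 1.2:1 compression, effective rate ≈ 320000 bytes/s.
Capacity = 1 × 1,000,000,000 = 1,000,000,000 bytes.
1,000,000,000 / effective rate ≈ 3125 s → 52 minutes.

52 minutes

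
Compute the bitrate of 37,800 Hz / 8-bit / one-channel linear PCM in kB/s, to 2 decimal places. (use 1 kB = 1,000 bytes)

Bit rate = 37,800 × 8 × 1 = 302,400 bits/s.
302,400 / 8 = 37,800 B/s = 37.80 kB/s.

37.80 kB/s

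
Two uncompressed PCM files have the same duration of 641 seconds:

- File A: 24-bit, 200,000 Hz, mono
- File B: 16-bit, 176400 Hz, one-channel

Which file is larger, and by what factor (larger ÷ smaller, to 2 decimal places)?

File A, by a factor of 1.70

File A: 200,000 × 3 × 1 = 600,000 bytes/s.
File B: 176,400 × 2 × 1 = 352,800 bytes/s.
File A is larger; ratio = 384,600,000 / 226,144,800 = 1.70.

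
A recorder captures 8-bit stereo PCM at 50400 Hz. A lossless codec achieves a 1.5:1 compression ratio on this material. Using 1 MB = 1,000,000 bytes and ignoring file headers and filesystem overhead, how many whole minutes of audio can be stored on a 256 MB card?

63 minutes

Uncompressed byte rate = 50,400 × 1 × 2 = 100,800 bytes/s.
After 1.5:1 compression, effective rate ≈ 67200 bytes/s.
Capacity = 256 × 1,000,000 = 256,000,000 bytes.
256,000,000 / effective rate ≈ 3809.52 s → 63 minutes.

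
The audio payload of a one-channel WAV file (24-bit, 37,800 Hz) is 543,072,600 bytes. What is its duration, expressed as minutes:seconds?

Byte rate = 37,800 × 3 × 1 = 113,400 bytes/s.
Duration = 543,072,600 / 113,400 = 4,789 s.
4,789 s = 79:49.

79:49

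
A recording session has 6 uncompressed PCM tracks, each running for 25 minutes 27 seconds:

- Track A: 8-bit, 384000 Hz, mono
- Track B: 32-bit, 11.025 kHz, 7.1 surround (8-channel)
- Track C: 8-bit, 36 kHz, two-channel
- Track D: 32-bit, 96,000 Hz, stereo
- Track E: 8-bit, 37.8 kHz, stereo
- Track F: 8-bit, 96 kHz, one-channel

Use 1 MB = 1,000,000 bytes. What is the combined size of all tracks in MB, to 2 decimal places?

25 minutes 27 seconds = 1,527 s.
Track A: 384,000 × 1,527 × 1 × 1 = 586,368,000 bytes.
Track B: 11,025 × 1,527 × 4 × 8 = 538,725,600 bytes.
Track C: 36,000 × 1,527 × 1 × 2 = 109,944,000 bytes.
Track D: 96,000 × 1,527 × 4 × 2 = 1,172,736,000 bytes.
Track E: 37,800 × 1,527 × 1 × 2 = 115,441,200 bytes.
Track F: 96,000 × 1,527 × 1 × 1 = 146,592,000 bytes.
Total = 2,669,806,800 bytes = 2669.81 MB.

2669.81 MB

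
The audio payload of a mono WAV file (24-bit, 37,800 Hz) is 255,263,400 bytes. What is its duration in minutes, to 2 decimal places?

37.52 minutes

Byte rate = 37,800 × 3 × 1 = 113,400 bytes/s.
Duration = 255,263,400 / 113,400 = 2,251 s.
2,251 s / 60 = 37.52 minutes.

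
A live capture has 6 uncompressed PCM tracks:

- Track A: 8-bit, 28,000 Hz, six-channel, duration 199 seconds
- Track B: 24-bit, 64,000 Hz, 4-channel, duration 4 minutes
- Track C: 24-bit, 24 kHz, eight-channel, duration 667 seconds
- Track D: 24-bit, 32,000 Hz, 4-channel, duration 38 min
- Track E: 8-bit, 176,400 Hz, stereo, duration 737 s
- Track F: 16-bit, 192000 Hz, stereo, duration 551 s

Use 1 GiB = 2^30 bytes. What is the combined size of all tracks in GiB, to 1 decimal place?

2.0 GiB

Track A: 28,000 × 199 × 1 × 6 = 33,432,000 bytes.
Track B: 4 minutes = 240 s; 64,000 × 240 × 3 × 4 = 184,320,000 bytes.
Track C: 24,000 × 667 × 3 × 8 = 384,192,000 bytes.
Track D: 38 min = 2,280 s; 32,000 × 2,280 × 3 × 4 = 875,520,000 bytes.
Track E: 176,400 × 737 × 1 × 2 = 260,013,600 bytes.
Track F: 192,000 × 551 × 2 × 2 = 423,168,000 bytes.
Total = 2,160,645,600 bytes = 2.0 GiB.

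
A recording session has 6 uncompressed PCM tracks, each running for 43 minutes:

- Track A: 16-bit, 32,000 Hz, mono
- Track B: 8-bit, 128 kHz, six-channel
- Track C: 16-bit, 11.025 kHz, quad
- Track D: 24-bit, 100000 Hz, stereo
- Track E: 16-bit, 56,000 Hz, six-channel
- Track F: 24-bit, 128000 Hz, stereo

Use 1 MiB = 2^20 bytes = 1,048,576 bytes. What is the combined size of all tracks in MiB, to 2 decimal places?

43 minutes = 2,580 s.
Track A: 32,000 × 2,580 × 2 × 1 = 165,120,000 bytes.
Track B: 128,000 × 2,580 × 1 × 6 = 1,981,440,000 bytes.
Track C: 11,025 × 2,580 × 2 × 4 = 227,556,000 bytes.
Track D: 100,000 × 2,580 × 3 × 2 = 1,548,000,000 bytes.
Track E: 56,000 × 2,580 × 2 × 6 = 1,733,760,000 bytes.
Track F: 128,000 × 2,580 × 3 × 2 = 1,981,440,000 bytes.
Total = 7,637,316,000 bytes = 7283.51 MiB.

7283.51 MiB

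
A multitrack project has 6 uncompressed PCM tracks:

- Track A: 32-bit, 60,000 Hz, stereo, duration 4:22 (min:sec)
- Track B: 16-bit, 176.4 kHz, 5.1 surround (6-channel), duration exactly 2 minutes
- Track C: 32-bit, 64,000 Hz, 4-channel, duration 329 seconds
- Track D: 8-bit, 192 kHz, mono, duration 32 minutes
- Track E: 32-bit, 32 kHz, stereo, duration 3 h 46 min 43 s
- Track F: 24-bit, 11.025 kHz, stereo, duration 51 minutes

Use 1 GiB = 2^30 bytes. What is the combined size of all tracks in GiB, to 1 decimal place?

Track A: 4:22 (min:sec) = 262 s; 60,000 × 262 × 4 × 2 = 125,760,000 bytes.
Track B: exactly 2 minutes = 120 s; 176,400 × 120 × 2 × 6 = 254,016,000 bytes.
Track C: 64,000 × 329 × 4 × 4 = 336,896,000 bytes.
Track D: 32 minutes = 1,920 s; 192,000 × 1,920 × 1 × 1 = 368,640,000 bytes.
Track E: 3 h 46 min 43 s = 13,603 s; 32,000 × 13,603 × 4 × 2 = 3,482,368,000 bytes.
Track F: 51 minutes = 3,060 s; 11,025 × 3,060 × 3 × 2 = 202,419,000 bytes.
Total = 4,770,099,000 bytes = 4.4 GiB.

4.4 GiB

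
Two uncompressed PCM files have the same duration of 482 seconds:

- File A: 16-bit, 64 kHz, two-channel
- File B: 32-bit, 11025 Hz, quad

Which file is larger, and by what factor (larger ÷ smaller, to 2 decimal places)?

File A: 64,000 × 2 × 2 = 256,000 bytes/s.
File B: 11,025 × 4 × 4 = 176,400 bytes/s.
File A is larger; ratio = 123,392,000 / 85,024,800 = 1.45.

File A, by a factor of 1.45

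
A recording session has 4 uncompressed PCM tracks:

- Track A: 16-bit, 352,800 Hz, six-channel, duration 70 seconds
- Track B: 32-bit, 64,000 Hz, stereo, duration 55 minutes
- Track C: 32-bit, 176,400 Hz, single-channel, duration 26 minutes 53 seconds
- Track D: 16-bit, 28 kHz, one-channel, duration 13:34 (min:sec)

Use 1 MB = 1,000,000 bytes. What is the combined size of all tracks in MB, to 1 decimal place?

3169.7 MB

Track A: 352,800 × 70 × 2 × 6 = 296,352,000 bytes.
Track B: 55 minutes = 3,300 s; 64,000 × 3,300 × 4 × 2 = 1,689,600,000 bytes.
Track C: 26 minutes 53 seconds = 1,613 s; 176,400 × 1,613 × 4 × 1 = 1,138,132,800 bytes.
Track D: 13:34 (min:sec) = 814 s; 28,000 × 814 × 2 × 1 = 45,584,000 bytes.
Total = 3,169,668,800 bytes = 3169.7 MB.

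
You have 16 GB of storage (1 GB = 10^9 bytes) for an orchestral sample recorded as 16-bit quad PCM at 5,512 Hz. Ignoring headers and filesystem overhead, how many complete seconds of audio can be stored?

Uncompressed byte rate = 5,512 × 2 × 4 = 44,096 bytes/s.
Capacity = 16 × 1,000,000,000 = 16,000,000,000 bytes.
16,000,000,000 / 44,096 ≈ 362844.7 s → 362,844 seconds.

362,844 seconds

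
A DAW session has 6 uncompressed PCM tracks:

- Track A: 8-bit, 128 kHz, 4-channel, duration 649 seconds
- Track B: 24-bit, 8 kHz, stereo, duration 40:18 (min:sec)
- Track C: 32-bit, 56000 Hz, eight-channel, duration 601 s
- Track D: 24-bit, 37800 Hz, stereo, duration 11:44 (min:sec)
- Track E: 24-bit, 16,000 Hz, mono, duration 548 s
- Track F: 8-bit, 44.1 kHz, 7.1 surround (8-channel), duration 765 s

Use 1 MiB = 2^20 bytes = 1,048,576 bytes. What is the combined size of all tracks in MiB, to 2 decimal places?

1889.43 MiB

Track A: 128,000 × 649 × 1 × 4 = 332,288,000 bytes.
Track B: 40:18 (min:sec) = 2,418 s; 8,000 × 2,418 × 3 × 2 = 116,064,000 bytes.
Track C: 56,000 × 601 × 4 × 8 = 1,076,992,000 bytes.
Track D: 11:44 (min:sec) = 704 s; 37,800 × 704 × 3 × 2 = 159,667,200 bytes.
Track E: 16,000 × 548 × 3 × 1 = 26,304,000 bytes.
Track F: 44,100 × 765 × 1 × 8 = 269,892,000 bytes.
Total = 1,981,207,200 bytes = 1889.43 MiB.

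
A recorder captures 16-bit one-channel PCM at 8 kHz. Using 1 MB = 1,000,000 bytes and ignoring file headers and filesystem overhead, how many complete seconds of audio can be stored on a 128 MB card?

Uncompressed byte rate = 8,000 × 2 × 1 = 16,000 bytes/s.
Capacity = 128 × 1,000,000 = 128,000,000 bytes.
128,000,000 / 16,000 ≈ 8000 s → 8,000 seconds.

8,000 seconds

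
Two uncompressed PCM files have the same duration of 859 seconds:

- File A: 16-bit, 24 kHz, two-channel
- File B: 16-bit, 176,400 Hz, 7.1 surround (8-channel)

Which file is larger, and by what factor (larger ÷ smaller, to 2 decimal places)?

File A: 24,000 × 2 × 2 = 96,000 bytes/s.
File B: 176,400 × 2 × 8 = 2,822,400 bytes/s.
File B is larger; ratio = 2,424,441,600 / 82,464,000 = 29.40.

File B, by a factor of 29.40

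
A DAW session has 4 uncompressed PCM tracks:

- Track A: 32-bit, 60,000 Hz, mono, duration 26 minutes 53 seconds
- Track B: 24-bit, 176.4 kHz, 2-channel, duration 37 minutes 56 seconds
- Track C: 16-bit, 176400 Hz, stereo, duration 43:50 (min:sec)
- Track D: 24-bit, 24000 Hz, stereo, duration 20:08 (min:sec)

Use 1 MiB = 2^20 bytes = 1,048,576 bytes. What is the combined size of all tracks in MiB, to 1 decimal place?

Track A: 26 minutes 53 seconds = 1,613 s; 60,000 × 1,613 × 4 × 1 = 387,120,000 bytes.
Track B: 37 minutes 56 seconds = 2,276 s; 176,400 × 2,276 × 3 × 2 = 2,408,918,400 bytes.
Track C: 43:50 (min:sec) = 2,630 s; 176,400 × 2,630 × 2 × 2 = 1,855,728,000 bytes.
Track D: 20:08 (min:sec) = 1,208 s; 24,000 × 1,208 × 3 × 2 = 173,952,000 bytes.
Total = 4,825,718,400 bytes = 4602.2 MiB.

4602.2 MiB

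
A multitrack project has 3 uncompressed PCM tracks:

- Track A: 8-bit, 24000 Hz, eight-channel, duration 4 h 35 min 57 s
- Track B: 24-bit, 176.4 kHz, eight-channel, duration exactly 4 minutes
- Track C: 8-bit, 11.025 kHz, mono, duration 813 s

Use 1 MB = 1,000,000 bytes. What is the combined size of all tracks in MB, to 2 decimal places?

Track A: 4 h 35 min 57 s = 16,557 s; 24,000 × 16,557 × 1 × 8 = 3,178,944,000 bytes.
Track B: exactly 4 minutes = 240 s; 176,400 × 240 × 3 × 8 = 1,016,064,000 bytes.
Track C: 11,025 × 813 × 1 × 1 = 8,963,325 bytes.
Total = 4,203,971,325 bytes = 4203.97 MB.

4203.97 MB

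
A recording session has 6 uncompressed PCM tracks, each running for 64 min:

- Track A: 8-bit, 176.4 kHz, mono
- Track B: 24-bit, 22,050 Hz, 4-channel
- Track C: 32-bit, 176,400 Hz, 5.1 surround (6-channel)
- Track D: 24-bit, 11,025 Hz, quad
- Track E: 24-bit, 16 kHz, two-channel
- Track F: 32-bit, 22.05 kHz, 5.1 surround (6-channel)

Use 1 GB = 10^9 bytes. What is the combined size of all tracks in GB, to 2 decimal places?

20.86 GB

64 min = 3,840 s.
Track A: 176,400 × 3,840 × 1 × 1 = 677,376,000 bytes.
Track B: 22,050 × 3,840 × 3 × 4 = 1,016,064,000 bytes.
Track C: 176,400 × 3,840 × 4 × 6 = 16,257,024,000 bytes.
Track D: 11,025 × 3,840 × 3 × 4 = 508,032,000 bytes.
Track E: 16,000 × 3,840 × 3 × 2 = 368,640,000 bytes.
Track F: 22,050 × 3,840 × 4 × 6 = 2,032,128,000 bytes.
Total = 20,859,264,000 bytes = 20.86 GB.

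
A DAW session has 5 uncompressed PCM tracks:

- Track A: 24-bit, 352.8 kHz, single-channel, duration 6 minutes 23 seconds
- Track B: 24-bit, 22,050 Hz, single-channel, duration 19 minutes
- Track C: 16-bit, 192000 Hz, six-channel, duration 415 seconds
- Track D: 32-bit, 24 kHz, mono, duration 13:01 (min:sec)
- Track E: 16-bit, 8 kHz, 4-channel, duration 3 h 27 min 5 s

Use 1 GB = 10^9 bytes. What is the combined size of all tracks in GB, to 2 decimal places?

2.31 GB

Track A: 6 minutes 23 seconds = 383 s; 352,800 × 383 × 3 × 1 = 405,367,200 bytes.
Track B: 19 minutes = 1,140 s; 22,050 × 1,140 × 3 × 1 = 75,411,000 bytes.
Track C: 192,000 × 415 × 2 × 6 = 956,160,000 bytes.
Track D: 13:01 (min:sec) = 781 s; 24,000 × 781 × 4 × 1 = 74,976,000 bytes.
Track E: 3 h 27 min 5 s = 12,425 s; 8,000 × 12,425 × 2 × 4 = 795,200,000 bytes.
Total = 2,307,114,200 bytes = 2.31 GB.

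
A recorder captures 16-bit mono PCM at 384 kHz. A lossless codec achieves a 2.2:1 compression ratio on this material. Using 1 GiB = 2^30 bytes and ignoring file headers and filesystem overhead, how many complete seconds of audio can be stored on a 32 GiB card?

Uncompressed byte rate = 384,000 × 2 × 1 = 768,000 bytes/s.
After 2.2:1 compression, effective rate ≈ 349090.91 bytes/s.
Capacity = 32 × 1,073,741,824 = 34,359,738,368 bytes.
34,359,738,368 / effective rate ≈ 98426.33 s → 98,426 seconds.

98,426 seconds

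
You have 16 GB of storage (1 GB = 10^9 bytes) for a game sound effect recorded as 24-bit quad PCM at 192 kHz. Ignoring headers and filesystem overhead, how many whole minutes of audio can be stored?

115 minutes

Uncompressed byte rate = 192,000 × 3 × 4 = 2,304,000 bytes/s.
Capacity = 16 × 1,000,000,000 = 16,000,000,000 bytes.
16,000,000,000 / 2,304,000 ≈ 6944.44 s → 115 minutes.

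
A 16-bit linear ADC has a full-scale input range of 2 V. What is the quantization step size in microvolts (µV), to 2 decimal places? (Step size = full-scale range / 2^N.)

30.52 µV

2 V / 2^16 = 2 / 65,536 V = 30.52 µV.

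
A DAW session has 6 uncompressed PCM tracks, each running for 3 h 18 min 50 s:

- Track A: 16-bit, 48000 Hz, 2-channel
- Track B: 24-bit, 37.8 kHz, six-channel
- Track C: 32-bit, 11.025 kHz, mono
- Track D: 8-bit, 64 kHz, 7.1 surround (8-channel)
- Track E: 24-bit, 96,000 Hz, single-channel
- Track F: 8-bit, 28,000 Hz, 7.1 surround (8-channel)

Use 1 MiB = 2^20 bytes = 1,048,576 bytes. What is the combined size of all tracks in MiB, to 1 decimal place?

3 h 18 min 50 s = 11,930 s.
Track A: 48,000 × 11,930 × 2 × 2 = 2,290,560,000 bytes.
Track B: 37,800 × 11,930 × 3 × 6 = 8,117,172,000 bytes.
Track C: 11,025 × 11,930 × 4 × 1 = 526,113,000 bytes.
Track D: 64,000 × 11,930 × 1 × 8 = 6,108,160,000 bytes.
Track E: 96,000 × 11,930 × 3 × 1 = 3,435,840,000 bytes.
Track F: 28,000 × 11,930 × 1 × 8 = 2,672,320,000 bytes.
Total = 23,150,165,000 bytes = 22077.7 MiB.

22077.7 MiB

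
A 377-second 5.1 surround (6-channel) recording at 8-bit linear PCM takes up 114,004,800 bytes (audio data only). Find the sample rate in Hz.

Bytes = sample_rate × seconds × bytes_per_sample × channels.
sample_rate = 114,004,800 / (377 × 1 × 6) = 114,004,800 / 2,262 = 50,400 Hz.

50,400 Hz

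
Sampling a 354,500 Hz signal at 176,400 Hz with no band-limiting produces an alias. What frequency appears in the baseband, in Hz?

1,700 Hz

Nyquist = 176,400/2 = 88,200 Hz; 354,500 Hz exceeds it.
Alias = |354,500 − 2×176,400| = |354,500 − 352,800| = 1,700 Hz.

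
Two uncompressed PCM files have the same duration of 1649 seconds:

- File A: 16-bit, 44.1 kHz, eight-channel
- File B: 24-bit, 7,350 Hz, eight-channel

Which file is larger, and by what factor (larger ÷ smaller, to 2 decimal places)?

File A: 44,100 × 2 × 8 = 705,600 bytes/s.
File B: 7,350 × 3 × 8 = 176,400 bytes/s.
File A is larger; ratio = 1,163,534,400 / 290,883,600 = 4.00.

File A, by a factor of 4.00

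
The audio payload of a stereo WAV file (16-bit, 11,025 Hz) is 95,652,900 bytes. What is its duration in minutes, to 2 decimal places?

Byte rate = 11,025 × 2 × 2 = 44,100 bytes/s.
Duration = 95,652,900 / 44,100 = 2,169 s.
2,169 s / 60 = 36.15 minutes.

36.15 minutes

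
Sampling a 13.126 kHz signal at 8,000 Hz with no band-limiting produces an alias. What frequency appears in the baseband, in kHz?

2.874 kHz

Nyquist = 8,000/2 = 4,000 Hz; 13,126 Hz exceeds it.
Alias = |13,126 − 2×8,000| = |13,126 − 16,000| = 2,874 Hz = 2.874 kHz.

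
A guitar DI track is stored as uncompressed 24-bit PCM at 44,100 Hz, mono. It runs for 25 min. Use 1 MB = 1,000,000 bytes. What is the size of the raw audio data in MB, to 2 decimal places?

198.45 MB

Duration = 25 min = 1,500 s.
Bytes = 44,100 samples/s × 1,500 s × 3 bytes/sample × 1 ch = 198,450,000 bytes.
198,450,000 / 1,000,000 = 198.45 MB.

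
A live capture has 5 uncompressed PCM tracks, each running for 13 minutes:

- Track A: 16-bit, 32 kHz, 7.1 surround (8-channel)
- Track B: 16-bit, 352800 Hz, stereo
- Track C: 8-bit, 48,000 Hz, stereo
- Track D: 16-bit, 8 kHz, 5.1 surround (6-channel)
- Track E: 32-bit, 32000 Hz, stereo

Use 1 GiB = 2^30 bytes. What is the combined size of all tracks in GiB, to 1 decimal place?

1.7 GiB

13 minutes = 780 s.
Track A: 32,000 × 780 × 2 × 8 = 399,360,000 bytes.
Track B: 352,800 × 780 × 2 × 2 = 1,100,736,000 bytes.
Track C: 48,000 × 780 × 1 × 2 = 74,880,000 bytes.
Track D: 8,000 × 780 × 2 × 6 = 74,880,000 bytes.
Track E: 32,000 × 780 × 4 × 2 = 199,680,000 bytes.
Total = 1,849,536,000 bytes = 1.7 GiB.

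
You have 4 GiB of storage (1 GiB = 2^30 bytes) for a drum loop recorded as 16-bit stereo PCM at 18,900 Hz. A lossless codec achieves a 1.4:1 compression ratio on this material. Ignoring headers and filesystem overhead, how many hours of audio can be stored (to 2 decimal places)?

22.09 hours

Uncompressed byte rate = 18,900 × 2 × 2 = 75,600 bytes/s.
After 1.4:1 compression, effective rate ≈ 54000 bytes/s.
Capacity = 4 × 1,073,741,824 = 4,294,967,296 bytes.
4,294,967,296 / effective rate ≈ 79536.43 s → 22.09 hours.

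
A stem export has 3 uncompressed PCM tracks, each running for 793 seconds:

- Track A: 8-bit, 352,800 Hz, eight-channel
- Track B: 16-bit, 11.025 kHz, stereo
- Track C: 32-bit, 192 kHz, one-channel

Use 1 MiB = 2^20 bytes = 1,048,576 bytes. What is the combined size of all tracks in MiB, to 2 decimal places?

2748.64 MiB

Track A: 352,800 × 793 × 1 × 8 = 2,238,163,200 bytes.
Track B: 11,025 × 793 × 2 × 2 = 34,971,300 bytes.
Track C: 192,000 × 793 × 4 × 1 = 609,024,000 bytes.
Total = 2,882,158,500 bytes = 2748.64 MiB.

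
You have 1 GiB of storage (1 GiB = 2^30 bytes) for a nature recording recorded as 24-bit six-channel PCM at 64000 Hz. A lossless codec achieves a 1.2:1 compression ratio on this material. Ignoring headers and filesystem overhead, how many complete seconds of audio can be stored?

1,118 seconds

Uncompressed byte rate = 64,000 × 3 × 6 = 1,152,000 bytes/s.
After 1.2:1 compression, effective rate ≈ 960000 bytes/s.
Capacity = 1 × 1,073,741,824 = 1,073,741,824 bytes.
1,073,741,824 / effective rate ≈ 1118.48 s → 1,118 seconds.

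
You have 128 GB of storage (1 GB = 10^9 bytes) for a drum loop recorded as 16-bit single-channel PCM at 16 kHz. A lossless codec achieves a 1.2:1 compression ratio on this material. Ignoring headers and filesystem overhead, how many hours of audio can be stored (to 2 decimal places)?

1333.33 hours

Uncompressed byte rate = 16,000 × 2 × 1 = 32,000 bytes/s.
After 1.2:1 compression, effective rate ≈ 26666.67 bytes/s.
Capacity = 128 × 1,000,000,000 = 128,000,000,000 bytes.
128,000,000,000 / effective rate ≈ 4800000 s → 1333.33 hours.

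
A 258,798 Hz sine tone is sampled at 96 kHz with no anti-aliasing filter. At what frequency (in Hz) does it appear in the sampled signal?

29,202 Hz

Nyquist = 96,000/2 = 48,000 Hz; 258,798 Hz exceeds it.
Alias = |258,798 − 3×96,000| = |258,798 − 288,000| = 29,202 Hz.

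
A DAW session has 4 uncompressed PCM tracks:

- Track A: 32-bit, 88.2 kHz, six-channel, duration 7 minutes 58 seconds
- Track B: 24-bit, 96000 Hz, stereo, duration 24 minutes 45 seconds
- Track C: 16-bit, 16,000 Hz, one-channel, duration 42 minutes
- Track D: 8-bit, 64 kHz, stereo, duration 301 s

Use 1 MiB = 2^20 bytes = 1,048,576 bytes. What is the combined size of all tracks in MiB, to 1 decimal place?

Track A: 7 minutes 58 seconds = 478 s; 88,200 × 478 × 4 × 6 = 1,011,830,400 bytes.
Track B: 24 minutes 45 seconds = 1,485 s; 96,000 × 1,485 × 3 × 2 = 855,360,000 bytes.
Track C: 42 minutes = 2,520 s; 16,000 × 2,520 × 2 × 1 = 80,640,000 bytes.
Track D: 64,000 × 301 × 1 × 2 = 38,528,000 bytes.
Total = 1,986,358,400 bytes = 1894.3 MiB.

1894.3 MiB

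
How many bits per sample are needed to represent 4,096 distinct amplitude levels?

12 bits

log2(4,096) = 12.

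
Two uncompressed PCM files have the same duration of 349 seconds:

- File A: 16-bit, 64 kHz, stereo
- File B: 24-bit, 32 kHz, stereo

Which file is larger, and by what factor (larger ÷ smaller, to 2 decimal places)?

File A, by a factor of 1.33

File A: 64,000 × 2 × 2 = 256,000 bytes/s.
File B: 32,000 × 3 × 2 = 192,000 bytes/s.
File A is larger; ratio = 89,344,000 / 67,008,000 = 1.33.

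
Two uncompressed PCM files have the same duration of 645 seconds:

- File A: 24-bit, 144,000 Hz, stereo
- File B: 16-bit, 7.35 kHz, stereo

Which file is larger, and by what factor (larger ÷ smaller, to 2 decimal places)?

File A: 144,000 × 3 × 2 = 864,000 bytes/s.
File B: 7,350 × 2 × 2 = 29,400 bytes/s.
File A is larger; ratio = 557,280,000 / 18,963,000 = 29.39.

File A, by a factor of 29.39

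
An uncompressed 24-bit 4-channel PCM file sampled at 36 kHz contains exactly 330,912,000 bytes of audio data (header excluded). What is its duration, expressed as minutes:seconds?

Byte rate = 36,000 × 3 × 4 = 432,000 bytes/s.
Duration = 330,912,000 / 432,000 = 766 s.
766 s = 12:46.

12:46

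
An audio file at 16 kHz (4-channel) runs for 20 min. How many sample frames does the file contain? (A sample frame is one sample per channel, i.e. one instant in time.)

19,200,000 sample frames

20 min = 1,200 s.
16,000 samples/s × 1,200 s = 19,200,000 frames.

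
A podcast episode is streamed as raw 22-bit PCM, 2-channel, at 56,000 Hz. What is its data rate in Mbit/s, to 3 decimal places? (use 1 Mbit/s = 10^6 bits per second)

2.464 Mbit/s

Bit rate = 56,000 × 22 × 2 = 2,464,000 bits/s.
= 2.464 Mbit/s.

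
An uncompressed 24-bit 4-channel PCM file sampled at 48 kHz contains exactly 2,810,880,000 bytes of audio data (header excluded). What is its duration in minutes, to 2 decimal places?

81.33 minutes

Byte rate = 48,000 × 3 × 4 = 576,000 bytes/s.
Duration = 2,810,880,000 / 576,000 = 4,880 s.
4,880 s / 60 = 81.33 minutes.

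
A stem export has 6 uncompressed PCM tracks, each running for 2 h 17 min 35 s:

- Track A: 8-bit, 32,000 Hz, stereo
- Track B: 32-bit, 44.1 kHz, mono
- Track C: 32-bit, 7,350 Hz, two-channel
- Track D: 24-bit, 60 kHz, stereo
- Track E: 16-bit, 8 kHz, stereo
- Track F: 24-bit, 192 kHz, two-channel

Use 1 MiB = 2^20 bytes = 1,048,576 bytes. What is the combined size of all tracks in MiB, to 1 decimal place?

14510.7 MiB

2 h 17 min 35 s = 8,255 s.
Track A: 32,000 × 8,255 × 1 × 2 = 528,320,000 bytes.
Track B: 44,100 × 8,255 × 4 × 1 = 1,456,182,000 bytes.
Track C: 7,350 × 8,255 × 4 × 2 = 485,394,000 bytes.
Track D: 60,000 × 8,255 × 3 × 2 = 2,971,800,000 bytes.
Track E: 8,000 × 8,255 × 2 × 2 = 264,160,000 bytes.
Track F: 192,000 × 8,255 × 3 × 2 = 9,509,760,000 bytes.
Total = 15,215,616,000 bytes = 14510.7 MiB.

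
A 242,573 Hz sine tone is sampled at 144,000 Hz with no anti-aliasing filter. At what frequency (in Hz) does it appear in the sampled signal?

45,427 Hz

Nyquist = 144,000/2 = 72,000 Hz; 242,573 Hz exceeds it.
Alias = |242,573 − 2×144,000| = |242,573 − 288,000| = 45,427 Hz.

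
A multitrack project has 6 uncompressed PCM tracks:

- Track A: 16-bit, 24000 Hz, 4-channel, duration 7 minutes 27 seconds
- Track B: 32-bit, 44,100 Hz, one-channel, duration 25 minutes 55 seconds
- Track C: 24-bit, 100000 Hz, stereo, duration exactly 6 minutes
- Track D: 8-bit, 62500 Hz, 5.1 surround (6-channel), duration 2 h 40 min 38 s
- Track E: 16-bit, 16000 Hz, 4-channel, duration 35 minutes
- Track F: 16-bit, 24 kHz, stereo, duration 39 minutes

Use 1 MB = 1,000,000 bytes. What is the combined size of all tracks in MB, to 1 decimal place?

4683.8 MB

Track A: 7 minutes 27 seconds = 447 s; 24,000 × 447 × 2 × 4 = 85,824,000 bytes.
Track B: 25 minutes 55 seconds = 1,555 s; 44,100 × 1,555 × 4 × 1 = 274,302,000 bytes.
Track C: exactly 6 minutes = 360 s; 100,000 × 360 × 3 × 2 = 216,000,000 bytes.
Track D: 2 h 40 min 38 s = 9,638 s; 62,500 × 9,638 × 1 × 6 = 3,614,250,000 bytes.
Track E: 35 minutes = 2,100 s; 16,000 × 2,100 × 2 × 4 = 268,800,000 bytes.
Track F: 39 minutes = 2,340 s; 24,000 × 2,340 × 2 × 2 = 224,640,000 bytes.
Total = 4,683,816,000 bytes = 4683.8 MB.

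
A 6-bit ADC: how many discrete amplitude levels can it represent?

64 levels

2^6 = 64.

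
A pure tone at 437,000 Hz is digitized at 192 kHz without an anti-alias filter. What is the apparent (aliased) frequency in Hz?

Nyquist = 192,000/2 = 96,000 Hz; 437,000 Hz exceeds it.
Alias = |437,000 − 2×192,000| = |437,000 − 384,000| = 53,000 Hz.

53,000 Hz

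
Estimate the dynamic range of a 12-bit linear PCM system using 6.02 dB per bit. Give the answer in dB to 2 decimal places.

72.24 dB

12 × 6.02 = 72.24 dB.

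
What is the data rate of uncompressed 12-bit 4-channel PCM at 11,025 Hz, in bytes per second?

66,150 bytes/s

Bit rate = 11,025 × 12 × 4 = 529,200 bits/s.
529,200 / 8 = 66,150 bytes/s.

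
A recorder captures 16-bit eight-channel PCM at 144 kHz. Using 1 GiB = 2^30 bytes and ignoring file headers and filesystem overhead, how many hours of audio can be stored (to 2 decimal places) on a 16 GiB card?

2.07 hours

Uncompressed byte rate = 144,000 × 2 × 8 = 2,304,000 bytes/s.
Capacity = 16 × 1,073,741,824 = 17,179,869,184 bytes.
17,179,869,184 / 2,304,000 ≈ 7456.54 s → 2.07 hours.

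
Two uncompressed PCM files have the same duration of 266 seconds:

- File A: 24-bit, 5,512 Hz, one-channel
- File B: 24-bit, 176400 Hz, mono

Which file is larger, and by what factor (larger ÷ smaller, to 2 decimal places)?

File B, by a factor of 32.00

File A: 5,512 × 3 × 1 = 16,536 bytes/s.
File B: 176,400 × 3 × 1 = 529,200 bytes/s.
File B is larger; ratio = 140,767,200 / 4,398,576 = 32.00.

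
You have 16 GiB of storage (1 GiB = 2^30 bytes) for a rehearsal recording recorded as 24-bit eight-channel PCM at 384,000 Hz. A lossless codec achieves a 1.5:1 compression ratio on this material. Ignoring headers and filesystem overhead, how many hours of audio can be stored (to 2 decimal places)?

Uncompressed byte rate = 384,000 × 3 × 8 = 9,216,000 bytes/s.
After 1.5:1 compression, effective rate ≈ 6144000 bytes/s.
Capacity = 16 × 1,073,741,824 = 17,179,869,184 bytes.
17,179,869,184 / effective rate ≈ 2796.2 s → 0.78 hours.

0.78 hours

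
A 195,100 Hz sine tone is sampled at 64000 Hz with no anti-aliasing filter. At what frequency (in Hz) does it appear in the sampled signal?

Nyquist = 64,000/2 = 32,000 Hz; 195,100 Hz exceeds it.
Alias = |195,100 − 3×64,000| = |195,100 − 192,000| = 3,100 Hz.

3,100 Hz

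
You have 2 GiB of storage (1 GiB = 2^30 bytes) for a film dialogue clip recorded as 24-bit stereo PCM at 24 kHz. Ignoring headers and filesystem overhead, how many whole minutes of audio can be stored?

248 minutes

Uncompressed byte rate = 24,000 × 3 × 2 = 144,000 bytes/s.
Capacity = 2 × 1,073,741,824 = 2,147,483,648 bytes.
2,147,483,648 / 144,000 ≈ 14913.08 s → 248 minutes.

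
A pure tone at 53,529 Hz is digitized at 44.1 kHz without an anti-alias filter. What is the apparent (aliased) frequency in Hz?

Nyquist = 44,100/2 = 22,050 Hz; 53,529 Hz exceeds it.
Alias = |53,529 − 1×44,100| = |53,529 − 44,100| = 9,429 Hz.

9,429 Hz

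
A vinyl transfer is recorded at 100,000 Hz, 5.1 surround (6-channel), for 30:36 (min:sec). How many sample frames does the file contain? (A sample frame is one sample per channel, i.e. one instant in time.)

30:36 (min:sec) = 1,836 s.
100,000 samples/s × 1,836 s = 183,600,000 frames.

183,600,000 sample frames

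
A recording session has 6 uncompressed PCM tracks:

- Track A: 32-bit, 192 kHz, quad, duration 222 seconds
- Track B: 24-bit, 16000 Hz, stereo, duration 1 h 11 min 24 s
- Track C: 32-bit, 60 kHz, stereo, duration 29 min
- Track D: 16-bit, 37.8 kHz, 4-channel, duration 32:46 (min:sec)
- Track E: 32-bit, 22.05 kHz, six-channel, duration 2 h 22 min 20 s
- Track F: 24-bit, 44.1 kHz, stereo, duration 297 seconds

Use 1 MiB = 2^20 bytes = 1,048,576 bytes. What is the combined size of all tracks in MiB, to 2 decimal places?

6791.04 MiB

Track A: 192,000 × 222 × 4 × 4 = 681,984,000 bytes.
Track B: 1 h 11 min 24 s = 4,284 s; 16,000 × 4,284 × 3 × 2 = 411,264,000 bytes.
Track C: 29 min = 1,740 s; 60,000 × 1,740 × 4 × 2 = 835,200,000 bytes.
Track D: 32:46 (min:sec) = 1,966 s; 37,800 × 1,966 × 2 × 4 = 594,518,400 bytes.
Track E: 2 h 22 min 20 s = 8,540 s; 22,050 × 8,540 × 4 × 6 = 4,519,368,000 bytes.
Track F: 44,100 × 297 × 3 × 2 = 78,586,200 bytes.
Total = 7,120,920,600 bytes = 6791.04 MiB.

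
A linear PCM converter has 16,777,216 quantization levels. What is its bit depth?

24 bits

log2(16,777,216) = 24.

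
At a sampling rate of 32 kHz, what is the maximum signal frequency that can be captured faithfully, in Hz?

Nyquist frequency = sample rate / 2 = 32,000 / 2 = 16,000 Hz.

16,000 Hz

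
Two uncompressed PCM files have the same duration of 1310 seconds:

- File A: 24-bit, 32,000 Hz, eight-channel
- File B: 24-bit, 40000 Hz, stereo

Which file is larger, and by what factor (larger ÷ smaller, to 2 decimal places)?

File A, by a factor of 3.20

File A: 32,000 × 3 × 8 = 768,000 bytes/s.
File B: 40,000 × 3 × 2 = 240,000 bytes/s.
File A is larger; ratio = 1,006,080,000 / 314,400,000 = 3.20.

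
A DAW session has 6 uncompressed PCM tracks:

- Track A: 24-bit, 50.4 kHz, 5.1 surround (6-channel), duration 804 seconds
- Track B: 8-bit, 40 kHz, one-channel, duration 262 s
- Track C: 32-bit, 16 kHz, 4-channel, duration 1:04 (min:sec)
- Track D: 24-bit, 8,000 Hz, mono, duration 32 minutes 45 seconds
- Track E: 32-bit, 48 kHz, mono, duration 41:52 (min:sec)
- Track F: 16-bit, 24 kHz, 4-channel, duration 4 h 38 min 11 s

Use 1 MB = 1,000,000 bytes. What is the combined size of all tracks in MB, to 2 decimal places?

Track A: 50,400 × 804 × 3 × 6 = 729,388,800 bytes.
Track B: 40,000 × 262 × 1 × 1 = 10,480,000 bytes.
Track C: 1:04 (min:sec) = 64 s; 16,000 × 64 × 4 × 4 = 16,384,000 bytes.
Track D: 32 minutes 45 seconds = 1,965 s; 8,000 × 1,965 × 3 × 1 = 47,160,000 bytes.
Track E: 41:52 (min:sec) = 2,512 s; 48,000 × 2,512 × 4 × 1 = 482,304,000 bytes.
Track F: 4 h 38 min 11 s = 16,691 s; 24,000 × 16,691 × 2 × 4 = 3,204,672,000 bytes.
Total = 4,490,388,800 bytes = 4490.39 MB.

4490.39 MB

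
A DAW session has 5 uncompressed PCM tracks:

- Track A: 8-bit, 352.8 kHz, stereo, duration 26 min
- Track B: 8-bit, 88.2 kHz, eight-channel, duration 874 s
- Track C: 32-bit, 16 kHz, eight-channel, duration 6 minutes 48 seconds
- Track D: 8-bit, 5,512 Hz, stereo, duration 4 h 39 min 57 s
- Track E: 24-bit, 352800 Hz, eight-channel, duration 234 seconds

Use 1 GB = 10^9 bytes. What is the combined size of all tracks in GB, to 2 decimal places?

Track A: 26 min = 1,560 s; 352,800 × 1,560 × 1 × 2 = 1,100,736,000 bytes.
Track B: 88,200 × 874 × 1 × 8 = 616,694,400 bytes.
Track C: 6 minutes 48 seconds = 408 s; 16,000 × 408 × 4 × 8 = 208,896,000 bytes.
Track D: 4 h 39 min 57 s = 16,797 s; 5,512 × 16,797 × 1 × 2 = 185,170,128 bytes.
Track E: 352,800 × 234 × 3 × 8 = 1,981,324,800 bytes.
Total = 4,092,821,328 bytes = 4.09 GB.

4.09 GB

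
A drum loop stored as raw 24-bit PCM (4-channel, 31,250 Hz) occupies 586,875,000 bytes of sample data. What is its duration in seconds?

Byte rate = 31,250 × 3 × 4 = 375,000 bytes/s.
Duration = 586,875,000 / 375,000 = 1,565 s.

1,565 seconds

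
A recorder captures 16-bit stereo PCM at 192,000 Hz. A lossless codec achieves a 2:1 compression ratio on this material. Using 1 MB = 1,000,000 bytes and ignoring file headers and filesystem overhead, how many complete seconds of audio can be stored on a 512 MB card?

1,333 seconds

Uncompressed byte rate = 192,000 × 2 × 2 = 768,000 bytes/s.
After 2:1 compression, effective rate ≈ 384000 bytes/s.
Capacity = 512 × 1,000,000 = 512,000,000 bytes.
512,000,000 / effective rate ≈ 1333.33 s → 1,333 seconds.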